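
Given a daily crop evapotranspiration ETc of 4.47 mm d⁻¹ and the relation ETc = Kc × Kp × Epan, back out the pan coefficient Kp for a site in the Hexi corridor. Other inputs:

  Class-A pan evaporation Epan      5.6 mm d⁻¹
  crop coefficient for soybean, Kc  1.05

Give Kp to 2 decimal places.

ETc = Kc × Kp × Epan  ⇒  Kp = ETc / (Kc × Epan)
Kp = 4.47 / (1.05 × 5.6) = 4.47 / 5.880 = 0.7602

0.76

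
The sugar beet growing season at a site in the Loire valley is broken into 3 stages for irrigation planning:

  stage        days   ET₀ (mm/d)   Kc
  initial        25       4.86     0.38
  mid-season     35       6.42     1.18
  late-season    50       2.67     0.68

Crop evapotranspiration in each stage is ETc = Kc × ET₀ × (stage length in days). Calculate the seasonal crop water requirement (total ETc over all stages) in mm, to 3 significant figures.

402 mm

initial: 0.38 × 4.86 × 25 = 46.17 mm
mid-season: 1.18 × 6.42 × 35 = 265.15 mm
late-season: 0.68 × 2.67 × 50 = 90.78 mm
Seasonal total = 402.10 mm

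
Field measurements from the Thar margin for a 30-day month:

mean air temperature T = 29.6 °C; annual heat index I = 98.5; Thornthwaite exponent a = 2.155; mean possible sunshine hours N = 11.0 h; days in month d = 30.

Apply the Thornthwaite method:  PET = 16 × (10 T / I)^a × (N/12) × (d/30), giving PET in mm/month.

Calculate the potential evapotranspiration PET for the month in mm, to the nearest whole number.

10T/I = 10 × 29.6 / 98.5 = 3.0051
(10T/I)^a = 3.0051^2.155 = 10.7099
Uncorrected PET = 16 × 10.7099 = 171.358 mm
Correction = (N/12)(d/30) = (11.0/12)(30/30) = 0.9167
PET = 171.358 × 0.9167 = 157.084 mm/month

157 mm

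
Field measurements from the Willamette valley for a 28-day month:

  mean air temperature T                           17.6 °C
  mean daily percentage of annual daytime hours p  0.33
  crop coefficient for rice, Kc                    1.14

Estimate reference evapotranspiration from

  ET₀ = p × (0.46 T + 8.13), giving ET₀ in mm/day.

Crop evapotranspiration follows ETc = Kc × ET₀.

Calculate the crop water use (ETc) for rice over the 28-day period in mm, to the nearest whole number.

171 mm

ET₀ = 0.33 × (0.46 × 17.6 + 8.13) = 0.33 × 16.226 = 5.3546 mm/d
ETc = Kc × ET₀ = 1.14 × 5.3546 = 6.1042 mm/d
Over 28 days: 6.1042 × 28 = 170.918 mm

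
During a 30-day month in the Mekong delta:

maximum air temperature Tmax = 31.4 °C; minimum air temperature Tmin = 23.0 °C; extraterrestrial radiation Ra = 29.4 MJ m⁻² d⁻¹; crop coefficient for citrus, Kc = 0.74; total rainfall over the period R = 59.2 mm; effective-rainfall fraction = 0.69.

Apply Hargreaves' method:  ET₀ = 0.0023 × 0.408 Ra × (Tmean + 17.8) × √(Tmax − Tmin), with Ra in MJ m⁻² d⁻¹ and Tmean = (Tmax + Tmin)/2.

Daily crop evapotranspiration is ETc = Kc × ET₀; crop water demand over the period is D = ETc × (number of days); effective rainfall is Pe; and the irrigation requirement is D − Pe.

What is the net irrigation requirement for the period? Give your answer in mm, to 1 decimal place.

39.0 mm

Tmean = (31.4 + 23.0)/2 = 27.20 °C
0.408 Ra = 0.408 × 29.4 = 11.9952 mm/d equivalent
ET₀ = 0.0023 × 11.9952 × (27.20 + 17.8) × √8.4 = 0.0023 × 11.9952 × 45.00 × 2.8983 = 3.5982 mm/d
ETc = Kc × ET₀ = 0.74 × 3.5982 = 2.6627 mm/d
Crop demand D = ETc × 30 d = 2.6627 × 30 = 79.881 mm
Pe = 0.69 × 59.2 = 40.848 mm
D − Pe = 79.881 − 40.848 = 39.033 mm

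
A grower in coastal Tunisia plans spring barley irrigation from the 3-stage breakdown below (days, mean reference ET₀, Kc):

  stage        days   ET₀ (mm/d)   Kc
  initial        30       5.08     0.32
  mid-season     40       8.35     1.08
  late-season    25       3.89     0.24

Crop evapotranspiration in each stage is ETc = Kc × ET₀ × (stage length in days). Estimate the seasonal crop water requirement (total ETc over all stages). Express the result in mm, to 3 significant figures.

433 mm

initial: 0.32 × 5.08 × 30 = 48.77 mm
mid-season: 1.08 × 8.35 × 40 = 360.72 mm
late-season: 0.24 × 3.89 × 25 = 23.34 mm
Seasonal total = 432.83 mm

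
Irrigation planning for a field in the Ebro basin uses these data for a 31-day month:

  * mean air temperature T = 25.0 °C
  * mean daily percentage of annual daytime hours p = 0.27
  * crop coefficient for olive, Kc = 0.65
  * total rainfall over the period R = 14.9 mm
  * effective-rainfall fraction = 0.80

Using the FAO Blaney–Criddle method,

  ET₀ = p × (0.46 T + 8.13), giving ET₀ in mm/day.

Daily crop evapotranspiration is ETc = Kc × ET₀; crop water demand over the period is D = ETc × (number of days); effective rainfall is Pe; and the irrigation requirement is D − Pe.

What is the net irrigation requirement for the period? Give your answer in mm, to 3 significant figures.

94.9 mm

ET₀ = 0.27 × (0.46 × 25.0 + 8.13) = 0.27 × 19.630 = 5.3001 mm/d
ETc = Kc × ET₀ = 0.65 × 5.3001 = 3.4451 mm/d
Crop demand D = ETc × 31 d = 3.4451 × 31 = 106.798 mm
Pe = 0.80 × 14.9 = 11.920 mm
D − Pe = 106.798 − 11.920 = 94.878 mm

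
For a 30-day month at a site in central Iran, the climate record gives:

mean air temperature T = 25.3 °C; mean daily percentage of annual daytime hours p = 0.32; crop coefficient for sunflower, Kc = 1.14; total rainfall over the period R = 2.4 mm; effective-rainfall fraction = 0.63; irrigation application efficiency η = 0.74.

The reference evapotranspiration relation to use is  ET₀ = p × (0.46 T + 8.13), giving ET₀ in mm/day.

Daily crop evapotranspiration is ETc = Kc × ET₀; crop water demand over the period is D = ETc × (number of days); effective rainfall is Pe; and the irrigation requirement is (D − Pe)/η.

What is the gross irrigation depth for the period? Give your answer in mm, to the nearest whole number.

ET₀ = 0.32 × (0.46 × 25.3 + 8.13) = 0.32 × 19.768 = 6.3258 mm/d
ETc = Kc × ET₀ = 1.14 × 6.3258 = 7.2114 mm/d
Crop demand D = ETc × 30 d = 7.2114 × 30 = 216.342 mm
Pe = 0.63 × 2.4 = 1.512 mm
D − Pe = 216.342 − 1.512 = 214.830 mm
Gross irrigation = 214.830 / 0.74 = 290.311 mm

290 mm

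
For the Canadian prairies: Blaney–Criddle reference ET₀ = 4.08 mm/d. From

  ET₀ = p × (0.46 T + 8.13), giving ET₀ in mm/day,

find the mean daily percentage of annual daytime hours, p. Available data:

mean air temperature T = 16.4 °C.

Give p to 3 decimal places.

0.260

p = ET₀ / (0.46 T + 8.13) = 4.08 / (0.46 × 16.4 + 8.13) = 4.08 / 15.674 = 0.2603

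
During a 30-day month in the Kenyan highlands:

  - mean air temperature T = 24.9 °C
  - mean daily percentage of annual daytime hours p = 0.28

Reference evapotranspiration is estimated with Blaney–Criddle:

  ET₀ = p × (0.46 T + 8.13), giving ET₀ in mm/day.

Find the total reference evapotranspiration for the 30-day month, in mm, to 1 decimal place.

164.5 mm

ET₀ = 0.28 × (0.46 × 24.9 + 8.13) = 0.28 × 19.584 = 5.4835 mm/d
Monthly total = 5.4835 × 30 = 164.505 mm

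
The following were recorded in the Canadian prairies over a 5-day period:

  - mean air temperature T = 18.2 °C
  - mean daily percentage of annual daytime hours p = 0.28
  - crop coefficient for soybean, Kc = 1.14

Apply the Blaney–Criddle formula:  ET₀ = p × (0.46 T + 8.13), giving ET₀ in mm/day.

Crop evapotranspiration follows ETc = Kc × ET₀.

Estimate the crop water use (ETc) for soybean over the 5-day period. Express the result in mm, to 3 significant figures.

ET₀ = 0.28 × (0.46 × 18.2 + 8.13) = 0.28 × 16.502 = 4.6206 mm/d
ETc = Kc × ET₀ = 1.14 × 4.6206 = 5.2675 mm/d
Over 5 days: 5.2675 × 5 = 26.338 mm

26.3 mm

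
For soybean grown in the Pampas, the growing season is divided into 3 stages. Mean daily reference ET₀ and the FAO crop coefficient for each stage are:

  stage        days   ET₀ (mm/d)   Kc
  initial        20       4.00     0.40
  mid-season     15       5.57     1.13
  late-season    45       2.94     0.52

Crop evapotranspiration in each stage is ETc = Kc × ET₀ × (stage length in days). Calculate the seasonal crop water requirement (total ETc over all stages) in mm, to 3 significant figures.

195 mm

initial: 0.40 × 4.00 × 20 = 32.00 mm
mid-season: 1.13 × 5.57 × 15 = 94.41 mm
late-season: 0.52 × 2.94 × 45 = 68.80 mm
Seasonal total = 195.21 mm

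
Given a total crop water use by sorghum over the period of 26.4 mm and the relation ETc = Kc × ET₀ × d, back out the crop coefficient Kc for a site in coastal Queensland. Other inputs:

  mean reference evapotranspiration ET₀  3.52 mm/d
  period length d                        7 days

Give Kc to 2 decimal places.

1.07

ETc = Kc × ET₀ × d  ⇒  Kc = ETc / (ET₀ × d)
Kc = 26.4 / (3.52 × 7) = 26.4 / 24.64 = 1.0714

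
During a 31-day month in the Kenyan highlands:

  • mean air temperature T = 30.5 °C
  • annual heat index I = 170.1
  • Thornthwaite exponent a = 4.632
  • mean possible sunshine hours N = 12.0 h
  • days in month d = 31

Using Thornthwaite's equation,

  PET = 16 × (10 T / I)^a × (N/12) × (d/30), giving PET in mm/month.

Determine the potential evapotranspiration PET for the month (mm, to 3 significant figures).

10T/I = 10 × 30.5 / 170.1 = 1.7931
(10T/I)^a = 1.7931^4.632 = 14.9519
Uncorrected PET = 16 × 14.9519 = 239.230 mm
Correction = (N/12)(d/30) = (12.0/12)(31/30) = 1.0333
PET = 239.230 × 1.0333 = 247.196 mm/month

247 mm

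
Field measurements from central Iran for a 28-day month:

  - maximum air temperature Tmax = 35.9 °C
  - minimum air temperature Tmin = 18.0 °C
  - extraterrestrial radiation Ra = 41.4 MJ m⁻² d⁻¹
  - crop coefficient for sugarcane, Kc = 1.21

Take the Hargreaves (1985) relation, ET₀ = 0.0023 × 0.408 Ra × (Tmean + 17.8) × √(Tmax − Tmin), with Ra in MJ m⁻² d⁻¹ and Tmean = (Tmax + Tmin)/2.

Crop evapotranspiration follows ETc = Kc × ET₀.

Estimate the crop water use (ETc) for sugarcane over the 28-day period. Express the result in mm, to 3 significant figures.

Tmean = (35.9 + 18.0)/2 = 26.95 °C
0.408 Ra = 0.408 × 41.4 = 16.8912 mm/d equivalent
ET₀ = 0.0023 × 16.8912 × (26.95 + 17.8) × √17.9 = 0.0023 × 16.8912 × 44.75 × 4.2308 = 7.3554 mm/d
ETc = Kc × ET₀ = 1.21 × 7.3554 = 8.9000 mm/d
Over 28 days: 8.9000 × 28 = 249.200 mm

249 mm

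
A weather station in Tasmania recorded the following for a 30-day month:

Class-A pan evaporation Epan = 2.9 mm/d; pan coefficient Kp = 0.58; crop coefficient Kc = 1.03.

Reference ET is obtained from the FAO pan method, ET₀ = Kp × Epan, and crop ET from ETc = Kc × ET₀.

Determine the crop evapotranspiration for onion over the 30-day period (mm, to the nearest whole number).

ET₀ = 0.58 × 2.9 = 1.6820 mm/d
ETc = Kc × ET₀ = 1.03 × 1.6820 = 1.7325 mm/d
Over 30 days: 1.7325 × 30 = 51.975 mm

52 mm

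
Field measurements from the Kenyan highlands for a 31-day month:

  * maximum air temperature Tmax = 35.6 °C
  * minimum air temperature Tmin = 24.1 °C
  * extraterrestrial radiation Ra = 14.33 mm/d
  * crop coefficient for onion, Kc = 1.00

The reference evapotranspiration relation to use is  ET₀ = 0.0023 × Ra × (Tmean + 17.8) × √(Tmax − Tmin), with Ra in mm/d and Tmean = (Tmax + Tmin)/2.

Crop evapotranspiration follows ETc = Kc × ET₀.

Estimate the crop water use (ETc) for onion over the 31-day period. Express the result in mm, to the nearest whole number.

165 mm

Tmean = (35.6 + 24.1)/2 = 29.85 °C
ET₀ = 0.0023 × 14.33 × (29.85 + 17.8) × √11.5 = 0.0023 × 14.33 × 47.65 × 3.3912 = 5.3259 mm/d
ETc = Kc × ET₀ = 1.00 × 5.3259 = 5.3259 mm/d
Over 31 days: 5.3259 × 31 = 165.103 mm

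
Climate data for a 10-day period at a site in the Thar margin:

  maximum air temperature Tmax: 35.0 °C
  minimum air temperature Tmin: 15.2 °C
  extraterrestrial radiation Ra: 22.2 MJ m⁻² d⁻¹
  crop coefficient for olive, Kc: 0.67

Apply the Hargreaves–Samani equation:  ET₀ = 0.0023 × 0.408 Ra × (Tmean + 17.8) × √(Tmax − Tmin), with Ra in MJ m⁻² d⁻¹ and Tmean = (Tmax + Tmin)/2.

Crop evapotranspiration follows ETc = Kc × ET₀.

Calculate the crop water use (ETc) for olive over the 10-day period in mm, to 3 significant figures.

Tmean = (35.0 + 15.2)/2 = 25.10 °C
0.408 Ra = 0.408 × 22.2 = 9.0576 mm/d equivalent
ET₀ = 0.0023 × 9.0576 × (25.10 + 17.8) × √19.8 = 0.0023 × 9.0576 × 42.90 × 4.4497 = 3.9768 mm/d
ETc = Kc × ET₀ = 0.67 × 3.9768 = 2.6645 mm/d
Over 10 days: 2.6645 × 10 = 26.645 mm

26.6 mm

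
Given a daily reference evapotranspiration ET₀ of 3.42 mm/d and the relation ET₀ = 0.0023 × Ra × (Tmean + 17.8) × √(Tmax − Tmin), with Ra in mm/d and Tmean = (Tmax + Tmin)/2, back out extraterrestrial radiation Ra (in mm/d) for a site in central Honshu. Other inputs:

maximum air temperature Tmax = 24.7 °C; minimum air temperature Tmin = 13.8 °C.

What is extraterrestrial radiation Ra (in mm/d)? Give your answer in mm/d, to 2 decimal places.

12.16 mm/d

Tmean = 19.25 °C; √ΔT = 3.3015
Ra = ET₀ / [0.0023 × (Tmean+17.8) × √ΔT] = 3.42 / (0.0023 × 37.05 × 3.3015) = 12.156 mm/d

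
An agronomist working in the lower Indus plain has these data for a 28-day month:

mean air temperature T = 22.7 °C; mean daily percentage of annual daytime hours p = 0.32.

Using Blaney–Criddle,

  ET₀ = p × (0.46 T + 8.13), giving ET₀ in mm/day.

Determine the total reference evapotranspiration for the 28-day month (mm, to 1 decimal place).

ET₀ = 0.32 × (0.46 × 22.7 + 8.13) = 0.32 × 18.572 = 5.9430 mm/d
Monthly total = 5.9430 × 28 = 166.404 mm

166.4 mm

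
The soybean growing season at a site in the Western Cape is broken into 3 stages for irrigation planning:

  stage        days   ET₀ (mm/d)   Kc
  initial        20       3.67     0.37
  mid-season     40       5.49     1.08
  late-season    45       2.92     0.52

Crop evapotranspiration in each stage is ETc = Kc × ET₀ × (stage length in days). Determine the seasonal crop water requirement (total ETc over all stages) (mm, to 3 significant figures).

initial: 0.37 × 3.67 × 20 = 27.16 mm
mid-season: 1.08 × 5.49 × 40 = 237.17 mm
late-season: 0.52 × 2.92 × 45 = 68.33 mm
Seasonal total = 332.66 mm

333 mm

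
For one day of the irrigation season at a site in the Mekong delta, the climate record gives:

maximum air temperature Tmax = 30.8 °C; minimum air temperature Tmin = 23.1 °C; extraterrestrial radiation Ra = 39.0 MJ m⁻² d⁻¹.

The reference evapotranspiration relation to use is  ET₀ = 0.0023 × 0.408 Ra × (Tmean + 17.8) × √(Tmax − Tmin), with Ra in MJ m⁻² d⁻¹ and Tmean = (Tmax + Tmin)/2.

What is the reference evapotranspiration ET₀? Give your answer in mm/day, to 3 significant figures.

4.54 mm/day

Tmean = (30.8 + 23.1)/2 = 26.95 °C
0.408 Ra = 0.408 × 39.0 = 15.9120 mm/d equivalent
ET₀ = 0.0023 × 15.9120 × (26.95 + 17.8) × √7.7 = 0.0023 × 15.9120 × 44.75 × 2.7749 = 4.5446 mm/d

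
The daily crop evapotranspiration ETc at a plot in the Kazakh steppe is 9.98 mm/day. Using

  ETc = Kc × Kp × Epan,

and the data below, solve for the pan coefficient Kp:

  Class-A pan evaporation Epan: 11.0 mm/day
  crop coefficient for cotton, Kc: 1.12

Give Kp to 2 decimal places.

0.81

ETc = Kc × Kp × Epan  ⇒  Kp = ETc / (Kc × Epan)
Kp = 9.98 / (1.12 × 11.0) = 9.98 / 12.320 = 0.8101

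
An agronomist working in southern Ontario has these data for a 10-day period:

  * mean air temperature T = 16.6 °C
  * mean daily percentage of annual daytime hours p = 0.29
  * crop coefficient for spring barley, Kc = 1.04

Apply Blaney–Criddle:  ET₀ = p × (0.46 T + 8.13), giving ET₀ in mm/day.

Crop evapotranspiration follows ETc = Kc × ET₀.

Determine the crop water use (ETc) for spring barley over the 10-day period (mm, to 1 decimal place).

ET₀ = 0.29 × (0.46 × 16.6 + 8.13) = 0.29 × 15.766 = 4.5721 mm/d
ETc = Kc × ET₀ = 1.04 × 4.5721 = 4.7550 mm/d
Over 10 days: 4.7550 × 10 = 47.550 mm

47.6 mm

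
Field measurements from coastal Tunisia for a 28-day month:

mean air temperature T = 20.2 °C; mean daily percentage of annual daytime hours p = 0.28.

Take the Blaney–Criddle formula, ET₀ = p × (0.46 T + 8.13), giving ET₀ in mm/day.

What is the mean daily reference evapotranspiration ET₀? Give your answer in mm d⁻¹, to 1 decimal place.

ET₀ = 0.28 × (0.46 × 20.2 + 8.13) = 0.28 × 17.422 = 4.8782 mm/d

4.9 mm d⁻¹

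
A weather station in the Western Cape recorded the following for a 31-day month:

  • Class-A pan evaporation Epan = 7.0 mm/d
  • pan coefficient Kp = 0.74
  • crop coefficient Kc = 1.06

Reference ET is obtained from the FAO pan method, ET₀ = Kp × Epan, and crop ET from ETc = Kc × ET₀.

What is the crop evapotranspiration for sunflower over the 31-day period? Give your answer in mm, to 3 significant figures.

170 mm

ET₀ = 0.74 × 7.0 = 5.1800 mm/d
ETc = Kc × ET₀ = 1.06 × 5.1800 = 5.4908 mm/d
Over 31 days: 5.4908 × 31 = 170.215 mm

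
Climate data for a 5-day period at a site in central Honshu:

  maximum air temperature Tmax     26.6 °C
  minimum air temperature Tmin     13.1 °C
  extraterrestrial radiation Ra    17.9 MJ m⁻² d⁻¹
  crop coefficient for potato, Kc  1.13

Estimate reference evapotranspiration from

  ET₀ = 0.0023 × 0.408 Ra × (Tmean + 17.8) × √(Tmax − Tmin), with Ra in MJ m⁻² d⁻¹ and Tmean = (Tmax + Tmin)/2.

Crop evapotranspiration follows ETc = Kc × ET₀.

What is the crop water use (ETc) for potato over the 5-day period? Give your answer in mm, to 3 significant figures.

13.1 mm

Tmean = (26.6 + 13.1)/2 = 19.85 °C
0.408 Ra = 0.408 × 17.9 = 7.3032 mm/d equivalent
ET₀ = 0.0023 × 7.3032 × (19.85 + 17.8) × √13.5 = 0.0023 × 7.3032 × 37.65 × 3.6742 = 2.3236 mm/d
ETc = Kc × ET₀ = 1.13 × 2.3236 = 2.6257 mm/d
Over 5 days: 2.6257 × 5 = 13.129 mm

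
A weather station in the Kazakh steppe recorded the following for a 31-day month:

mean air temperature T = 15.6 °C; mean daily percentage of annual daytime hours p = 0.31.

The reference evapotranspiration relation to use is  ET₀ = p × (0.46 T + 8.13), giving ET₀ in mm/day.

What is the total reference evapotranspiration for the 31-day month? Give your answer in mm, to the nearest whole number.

147 mm

ET₀ = 0.31 × (0.46 × 15.6 + 8.13) = 0.31 × 15.306 = 4.7449 mm/d
Monthly total = 4.7449 × 31 = 147.092 mm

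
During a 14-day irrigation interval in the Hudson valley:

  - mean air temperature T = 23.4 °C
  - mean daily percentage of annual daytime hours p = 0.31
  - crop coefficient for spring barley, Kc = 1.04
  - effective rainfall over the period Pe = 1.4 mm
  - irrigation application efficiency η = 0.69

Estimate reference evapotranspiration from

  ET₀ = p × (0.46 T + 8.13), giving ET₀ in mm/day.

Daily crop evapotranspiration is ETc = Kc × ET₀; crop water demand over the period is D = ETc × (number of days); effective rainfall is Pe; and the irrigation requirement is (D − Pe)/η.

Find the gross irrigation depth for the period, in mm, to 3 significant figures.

122 mm

ET₀ = 0.31 × (0.46 × 23.4 + 8.13) = 0.31 × 18.894 = 5.8571 mm/d
ETc = Kc × ET₀ = 1.04 × 5.8571 = 6.0914 mm/d
Crop demand D = ETc × 14 d = 6.0914 × 14 = 85.280 mm
D − Pe = 85.280 − 1.4 = 83.880 mm
Gross irrigation = 83.880 / 0.69 = 121.565 mm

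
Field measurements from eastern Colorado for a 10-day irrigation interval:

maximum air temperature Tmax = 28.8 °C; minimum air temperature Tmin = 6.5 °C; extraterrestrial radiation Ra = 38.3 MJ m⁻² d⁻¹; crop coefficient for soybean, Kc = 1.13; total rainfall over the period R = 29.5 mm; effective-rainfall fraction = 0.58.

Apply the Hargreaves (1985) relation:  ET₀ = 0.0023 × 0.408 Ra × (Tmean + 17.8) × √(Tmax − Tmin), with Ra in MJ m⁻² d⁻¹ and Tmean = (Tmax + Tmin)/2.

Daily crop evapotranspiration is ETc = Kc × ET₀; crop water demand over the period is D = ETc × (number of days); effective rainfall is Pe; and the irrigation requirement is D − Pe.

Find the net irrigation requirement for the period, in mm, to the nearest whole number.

Tmean = (28.8 + 6.5)/2 = 17.65 °C
0.408 Ra = 0.408 × 38.3 = 15.6264 mm/d equivalent
ET₀ = 0.0023 × 15.6264 × (17.65 + 17.8) × √22.3 = 0.0023 × 15.6264 × 35.45 × 4.7223 = 6.0167 mm/d
ETc = Kc × ET₀ = 1.13 × 6.0167 = 6.7989 mm/d
Crop demand D = ETc × 10 d = 6.7989 × 10 = 67.989 mm
Pe = 0.58 × 29.5 = 17.110 mm
D − Pe = 67.989 − 17.110 = 50.879 mm

51 mm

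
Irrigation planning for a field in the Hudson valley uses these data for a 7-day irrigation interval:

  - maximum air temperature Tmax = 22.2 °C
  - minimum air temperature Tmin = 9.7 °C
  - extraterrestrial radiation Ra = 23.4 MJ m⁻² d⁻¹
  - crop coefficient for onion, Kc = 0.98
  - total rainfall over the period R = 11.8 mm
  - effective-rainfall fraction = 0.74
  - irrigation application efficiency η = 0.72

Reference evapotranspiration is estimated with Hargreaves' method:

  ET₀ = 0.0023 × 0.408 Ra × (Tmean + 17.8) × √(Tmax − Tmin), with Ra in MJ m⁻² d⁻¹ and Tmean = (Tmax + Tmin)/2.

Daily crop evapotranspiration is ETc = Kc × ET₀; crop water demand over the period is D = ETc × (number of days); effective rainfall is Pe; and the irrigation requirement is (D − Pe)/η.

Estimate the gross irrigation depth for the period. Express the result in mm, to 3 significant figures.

Tmean = (22.2 + 9.7)/2 = 15.95 °C
0.408 Ra = 0.408 × 23.4 = 9.5472 mm/d equivalent
ET₀ = 0.0023 × 9.5472 × (15.95 + 17.8) × √12.5 = 0.0023 × 9.5472 × 33.75 × 3.5355 = 2.6202 mm/d
ETc = Kc × ET₀ = 0.98 × 2.6202 = 2.5678 mm/d
Crop demand D = ETc × 7 d = 2.5678 × 7 = 17.975 mm
Pe = 0.74 × 11.8 = 8.732 mm
D − Pe = 17.975 − 8.732 = 9.243 mm
Gross irrigation = 9.243 / 0.72 = 12.838 mm

12.8 mm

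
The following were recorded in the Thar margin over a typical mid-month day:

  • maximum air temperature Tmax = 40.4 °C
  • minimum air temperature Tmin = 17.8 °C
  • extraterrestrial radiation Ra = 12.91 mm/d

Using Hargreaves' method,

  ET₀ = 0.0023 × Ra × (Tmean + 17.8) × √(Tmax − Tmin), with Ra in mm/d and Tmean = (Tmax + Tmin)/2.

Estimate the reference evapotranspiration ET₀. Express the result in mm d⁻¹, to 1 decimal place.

Tmean = (40.4 + 17.8)/2 = 29.10 °C
ET₀ = 0.0023 × 12.91 × (29.10 + 17.8) × √22.6 = 0.0023 × 12.91 × 46.90 × 4.7539 = 6.6203 mm/d

6.6 mm d⁻¹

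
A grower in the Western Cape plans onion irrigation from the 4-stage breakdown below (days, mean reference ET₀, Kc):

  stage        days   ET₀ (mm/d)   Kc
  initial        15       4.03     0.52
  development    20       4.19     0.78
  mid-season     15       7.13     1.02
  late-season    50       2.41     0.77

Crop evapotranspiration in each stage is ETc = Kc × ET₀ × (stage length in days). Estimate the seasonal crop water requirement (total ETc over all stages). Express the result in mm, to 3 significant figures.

299 mm

initial: 0.52 × 4.03 × 15 = 31.43 mm
development: 0.78 × 4.19 × 20 = 65.36 mm
mid-season: 1.02 × 7.13 × 15 = 109.09 mm
late-season: 0.77 × 2.41 × 50 = 92.79 mm
Seasonal total = 298.67 mm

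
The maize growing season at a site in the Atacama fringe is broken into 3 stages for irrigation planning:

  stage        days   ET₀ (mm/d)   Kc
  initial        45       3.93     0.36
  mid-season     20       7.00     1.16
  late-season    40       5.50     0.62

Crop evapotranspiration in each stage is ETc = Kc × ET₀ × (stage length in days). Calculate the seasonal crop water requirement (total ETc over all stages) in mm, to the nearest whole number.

initial: 0.36 × 3.93 × 45 = 63.67 mm
mid-season: 1.16 × 7.00 × 20 = 162.40 mm
late-season: 0.62 × 5.50 × 40 = 136.40 mm
Seasonal total = 362.47 mm

362 mm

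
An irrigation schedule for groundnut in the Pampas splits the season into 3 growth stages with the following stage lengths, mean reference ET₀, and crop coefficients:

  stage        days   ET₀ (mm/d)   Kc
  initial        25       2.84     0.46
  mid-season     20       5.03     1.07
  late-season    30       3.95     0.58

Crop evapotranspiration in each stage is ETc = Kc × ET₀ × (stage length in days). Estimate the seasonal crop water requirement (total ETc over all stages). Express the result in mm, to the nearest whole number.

initial: 0.46 × 2.84 × 25 = 32.66 mm
mid-season: 1.07 × 5.03 × 20 = 107.64 mm
late-season: 0.58 × 3.95 × 30 = 68.73 mm
Seasonal total = 209.03 mm

209 mm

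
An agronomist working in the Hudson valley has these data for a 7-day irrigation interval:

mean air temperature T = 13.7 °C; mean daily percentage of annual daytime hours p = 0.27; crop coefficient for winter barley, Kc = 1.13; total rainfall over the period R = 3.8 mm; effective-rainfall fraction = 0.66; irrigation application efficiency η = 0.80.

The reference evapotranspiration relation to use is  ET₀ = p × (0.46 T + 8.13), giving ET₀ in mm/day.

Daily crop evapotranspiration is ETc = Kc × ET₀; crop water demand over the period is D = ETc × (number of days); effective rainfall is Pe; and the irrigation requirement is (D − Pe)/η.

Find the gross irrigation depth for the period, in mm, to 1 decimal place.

ET₀ = 0.27 × (0.46 × 13.7 + 8.13) = 0.27 × 14.432 = 3.8966 mm/d
ETc = Kc × ET₀ = 1.13 × 3.8966 = 4.4032 mm/d
Crop demand D = ETc × 7 d = 4.4032 × 7 = 30.822 mm
Pe = 0.66 × 3.8 = 2.508 mm
D − Pe = 30.822 − 2.508 = 28.314 mm
Gross irrigation = 28.314 / 0.80 = 35.393 mm

35.4 mm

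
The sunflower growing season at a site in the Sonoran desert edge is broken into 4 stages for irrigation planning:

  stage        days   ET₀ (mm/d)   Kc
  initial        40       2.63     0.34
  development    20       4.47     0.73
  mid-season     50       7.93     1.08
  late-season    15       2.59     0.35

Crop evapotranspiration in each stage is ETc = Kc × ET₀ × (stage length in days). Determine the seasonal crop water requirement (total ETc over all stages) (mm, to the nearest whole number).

543 mm

initial: 0.34 × 2.63 × 40 = 35.77 mm
development: 0.73 × 4.47 × 20 = 65.26 mm
mid-season: 1.08 × 7.93 × 50 = 428.22 mm
late-season: 0.35 × 2.59 × 15 = 13.60 mm
Seasonal total = 542.85 mm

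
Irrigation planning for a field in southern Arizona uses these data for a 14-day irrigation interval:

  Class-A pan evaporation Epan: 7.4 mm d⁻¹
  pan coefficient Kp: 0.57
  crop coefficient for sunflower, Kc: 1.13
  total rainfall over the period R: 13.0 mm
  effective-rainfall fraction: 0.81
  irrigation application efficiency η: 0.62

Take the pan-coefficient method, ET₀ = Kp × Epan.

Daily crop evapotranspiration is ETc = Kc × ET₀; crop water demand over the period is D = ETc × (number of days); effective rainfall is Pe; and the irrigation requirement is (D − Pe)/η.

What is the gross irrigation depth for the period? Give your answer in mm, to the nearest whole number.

91 mm

ET₀ = 0.57 × 7.4 = 4.2180 mm/d
ETc = Kc × ET₀ = 1.13 × 4.2180 = 4.7663 mm/d
Crop demand D = ETc × 14 d = 4.7663 × 14 = 66.728 mm
Pe = 0.81 × 13.0 = 10.530 mm
D − Pe = 66.728 − 10.530 = 56.198 mm
Gross irrigation = 56.198 / 0.62 = 90.642 mm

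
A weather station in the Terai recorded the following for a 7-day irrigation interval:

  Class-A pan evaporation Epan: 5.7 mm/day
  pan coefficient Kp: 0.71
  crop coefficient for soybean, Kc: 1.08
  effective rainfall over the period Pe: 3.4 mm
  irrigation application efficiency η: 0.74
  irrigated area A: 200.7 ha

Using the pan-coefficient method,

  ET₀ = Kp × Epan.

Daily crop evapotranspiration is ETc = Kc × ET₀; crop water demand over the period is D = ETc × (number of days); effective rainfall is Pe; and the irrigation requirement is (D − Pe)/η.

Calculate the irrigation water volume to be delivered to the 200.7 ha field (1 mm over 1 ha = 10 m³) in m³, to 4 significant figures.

73760 m³

ET₀ = 0.71 × 5.7 = 4.0470 mm/d
ETc = Kc × ET₀ = 1.08 × 4.0470 = 4.3708 mm/d
Crop demand D = ETc × 7 d = 4.3708 × 7 = 30.596 mm
D − Pe = 30.596 − 3.4 = 27.196 mm
Gross irrigation = 27.196 / 0.74 = 36.751 mm
Volume = 36.751 mm × 200.7 ha × 10 = 73759.3 m³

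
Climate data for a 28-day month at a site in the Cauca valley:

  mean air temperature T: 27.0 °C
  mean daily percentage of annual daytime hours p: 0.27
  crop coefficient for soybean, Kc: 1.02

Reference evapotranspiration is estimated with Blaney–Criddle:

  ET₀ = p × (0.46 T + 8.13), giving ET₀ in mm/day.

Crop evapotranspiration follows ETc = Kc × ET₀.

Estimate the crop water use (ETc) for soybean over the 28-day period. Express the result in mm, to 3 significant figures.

158 mm

ET₀ = 0.27 × (0.46 × 27.0 + 8.13) = 0.27 × 20.550 = 5.5485 mm/d
ETc = Kc × ET₀ = 1.02 × 5.5485 = 5.6595 mm/d
Over 28 days: 5.6595 × 28 = 158.466 mm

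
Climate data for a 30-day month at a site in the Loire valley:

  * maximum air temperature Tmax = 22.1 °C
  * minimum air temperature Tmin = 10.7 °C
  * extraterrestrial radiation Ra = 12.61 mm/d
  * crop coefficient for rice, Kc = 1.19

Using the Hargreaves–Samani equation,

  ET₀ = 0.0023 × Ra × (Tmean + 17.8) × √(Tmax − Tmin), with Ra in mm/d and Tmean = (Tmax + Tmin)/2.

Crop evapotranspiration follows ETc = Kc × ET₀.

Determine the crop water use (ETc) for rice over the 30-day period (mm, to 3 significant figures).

120 mm

Tmean = (22.1 + 10.7)/2 = 16.40 °C
ET₀ = 0.0023 × 12.61 × (16.40 + 17.8) × √11.4 = 0.0023 × 12.61 × 34.20 × 3.3764 = 3.3491 mm/d
ETc = Kc × ET₀ = 1.19 × 3.3491 = 3.9854 mm/d
Over 30 days: 3.9854 × 30 = 119.562 mm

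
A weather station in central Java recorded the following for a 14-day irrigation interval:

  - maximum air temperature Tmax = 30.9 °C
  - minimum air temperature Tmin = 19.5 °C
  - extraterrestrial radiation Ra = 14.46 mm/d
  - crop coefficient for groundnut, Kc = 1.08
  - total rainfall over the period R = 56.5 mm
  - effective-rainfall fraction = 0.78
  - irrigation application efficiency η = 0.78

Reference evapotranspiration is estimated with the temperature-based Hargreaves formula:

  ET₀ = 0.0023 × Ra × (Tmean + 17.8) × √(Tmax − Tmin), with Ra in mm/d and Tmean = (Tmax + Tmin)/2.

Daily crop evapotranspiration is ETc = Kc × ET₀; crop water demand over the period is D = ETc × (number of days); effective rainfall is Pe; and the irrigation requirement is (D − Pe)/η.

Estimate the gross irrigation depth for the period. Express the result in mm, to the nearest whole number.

37 mm

Tmean = (30.9 + 19.5)/2 = 25.20 °C
ET₀ = 0.0023 × 14.46 × (25.20 + 17.8) × √11.4 = 0.0023 × 14.46 × 43.00 × 3.3764 = 4.8286 mm/d
ETc = Kc × ET₀ = 1.08 × 4.8286 = 5.2149 mm/d
Crop demand D = ETc × 14 d = 5.2149 × 14 = 73.009 mm
Pe = 0.78 × 56.5 = 44.070 mm
D − Pe = 73.009 − 44.070 = 28.939 mm
Gross irrigation = 28.939 / 0.78 = 37.101 mm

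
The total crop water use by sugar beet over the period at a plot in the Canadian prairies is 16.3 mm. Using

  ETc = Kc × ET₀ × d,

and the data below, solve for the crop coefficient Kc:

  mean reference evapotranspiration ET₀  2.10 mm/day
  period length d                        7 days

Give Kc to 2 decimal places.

1.11

ETc = Kc × ET₀ × d  ⇒  Kc = ETc / (ET₀ × d)
Kc = 16.3 / (2.10 × 7) = 16.3 / 14.70 = 1.1088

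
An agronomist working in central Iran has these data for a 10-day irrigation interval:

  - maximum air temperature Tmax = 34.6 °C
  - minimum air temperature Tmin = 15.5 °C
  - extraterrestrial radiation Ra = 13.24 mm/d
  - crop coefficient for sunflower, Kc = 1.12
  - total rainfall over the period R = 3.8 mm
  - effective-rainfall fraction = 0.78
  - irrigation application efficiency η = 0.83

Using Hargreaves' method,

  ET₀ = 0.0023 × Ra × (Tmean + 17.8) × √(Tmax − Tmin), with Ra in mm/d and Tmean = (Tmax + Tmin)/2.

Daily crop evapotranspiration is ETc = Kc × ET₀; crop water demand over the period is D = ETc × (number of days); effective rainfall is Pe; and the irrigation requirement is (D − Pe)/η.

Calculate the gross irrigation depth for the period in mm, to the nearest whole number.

Tmean = (34.6 + 15.5)/2 = 25.05 °C
ET₀ = 0.0023 × 13.24 × (25.05 + 17.8) × √19.1 = 0.0023 × 13.24 × 42.85 × 4.3704 = 5.7028 mm/d
ETc = Kc × ET₀ = 1.12 × 5.7028 = 6.3871 mm/d
Crop demand D = ETc × 10 d = 6.3871 × 10 = 63.871 mm
Pe = 0.78 × 3.8 = 2.964 mm
D − Pe = 63.871 − 2.964 = 60.907 mm
Gross irrigation = 60.907 / 0.83 = 73.382 mm

73 mm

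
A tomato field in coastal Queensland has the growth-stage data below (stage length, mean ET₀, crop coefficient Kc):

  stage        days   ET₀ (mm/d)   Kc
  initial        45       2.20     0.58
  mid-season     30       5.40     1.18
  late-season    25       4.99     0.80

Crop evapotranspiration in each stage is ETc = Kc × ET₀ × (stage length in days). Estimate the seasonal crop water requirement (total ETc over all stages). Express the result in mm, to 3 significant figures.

348 mm

initial: 0.58 × 2.20 × 45 = 57.42 mm
mid-season: 1.18 × 5.40 × 30 = 191.16 mm
late-season: 0.80 × 4.99 × 25 = 99.80 mm
Seasonal total = 348.38 mm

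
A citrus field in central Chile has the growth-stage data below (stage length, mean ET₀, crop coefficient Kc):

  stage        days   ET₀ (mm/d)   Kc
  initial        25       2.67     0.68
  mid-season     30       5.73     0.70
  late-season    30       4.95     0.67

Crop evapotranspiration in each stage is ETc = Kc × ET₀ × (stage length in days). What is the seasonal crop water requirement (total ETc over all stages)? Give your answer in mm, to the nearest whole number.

265 mm

initial: 0.68 × 2.67 × 25 = 45.39 mm
mid-season: 0.70 × 5.73 × 30 = 120.33 mm
late-season: 0.67 × 4.95 × 30 = 99.50 mm
Seasonal total = 265.22 mm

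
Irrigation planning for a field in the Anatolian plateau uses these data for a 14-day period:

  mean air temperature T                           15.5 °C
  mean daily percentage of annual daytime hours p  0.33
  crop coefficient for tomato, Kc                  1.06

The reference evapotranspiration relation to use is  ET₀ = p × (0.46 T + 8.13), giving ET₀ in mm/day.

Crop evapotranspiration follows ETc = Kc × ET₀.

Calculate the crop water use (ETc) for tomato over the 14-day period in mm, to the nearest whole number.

75 mm

ET₀ = 0.33 × (0.46 × 15.5 + 8.13) = 0.33 × 15.260 = 5.0358 mm/d
ETc = Kc × ET₀ = 1.06 × 5.0358 = 5.3379 mm/d
Over 14 days: 5.3379 × 14 = 74.731 mm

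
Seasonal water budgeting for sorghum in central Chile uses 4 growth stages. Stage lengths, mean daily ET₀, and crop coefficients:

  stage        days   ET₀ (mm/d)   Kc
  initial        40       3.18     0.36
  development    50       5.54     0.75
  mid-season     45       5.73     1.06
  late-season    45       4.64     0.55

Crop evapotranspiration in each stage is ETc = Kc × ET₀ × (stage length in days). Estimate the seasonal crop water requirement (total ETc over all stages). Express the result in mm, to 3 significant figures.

642 mm

initial: 0.36 × 3.18 × 40 = 45.79 mm
development: 0.75 × 5.54 × 50 = 207.75 mm
mid-season: 1.06 × 5.73 × 45 = 273.32 mm
late-season: 0.55 × 4.64 × 45 = 114.84 mm
Seasonal total = 641.70 mm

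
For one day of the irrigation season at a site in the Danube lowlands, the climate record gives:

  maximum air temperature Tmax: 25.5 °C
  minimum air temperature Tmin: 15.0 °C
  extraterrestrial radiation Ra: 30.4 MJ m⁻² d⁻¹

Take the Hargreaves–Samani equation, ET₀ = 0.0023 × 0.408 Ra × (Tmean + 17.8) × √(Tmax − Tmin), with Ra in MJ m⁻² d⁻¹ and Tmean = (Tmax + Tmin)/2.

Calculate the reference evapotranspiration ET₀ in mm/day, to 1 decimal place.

3.5 mm/day

Tmean = (25.5 + 15.0)/2 = 20.25 °C
0.408 Ra = 0.408 × 30.4 = 12.4032 mm/d equivalent
ET₀ = 0.0023 × 12.4032 × (20.25 + 17.8) × √10.5 = 0.0023 × 12.4032 × 38.05 × 3.2404 = 3.5173 mm/d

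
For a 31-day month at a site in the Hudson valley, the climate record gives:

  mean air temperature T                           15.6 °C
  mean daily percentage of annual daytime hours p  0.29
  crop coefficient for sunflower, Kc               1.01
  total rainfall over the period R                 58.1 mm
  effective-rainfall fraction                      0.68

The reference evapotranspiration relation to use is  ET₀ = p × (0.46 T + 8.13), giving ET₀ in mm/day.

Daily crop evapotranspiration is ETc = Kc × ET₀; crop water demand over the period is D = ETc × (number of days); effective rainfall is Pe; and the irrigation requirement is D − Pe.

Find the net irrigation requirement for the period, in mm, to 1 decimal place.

99.5 mm

ET₀ = 0.29 × (0.46 × 15.6 + 8.13) = 0.29 × 15.306 = 4.4387 mm/d
ETc = Kc × ET₀ = 1.01 × 4.4387 = 4.4831 mm/d
Crop demand D = ETc × 31 d = 4.4831 × 31 = 138.976 mm
Pe = 0.68 × 58.1 = 39.508 mm
D − Pe = 138.976 − 39.508 = 99.468 mm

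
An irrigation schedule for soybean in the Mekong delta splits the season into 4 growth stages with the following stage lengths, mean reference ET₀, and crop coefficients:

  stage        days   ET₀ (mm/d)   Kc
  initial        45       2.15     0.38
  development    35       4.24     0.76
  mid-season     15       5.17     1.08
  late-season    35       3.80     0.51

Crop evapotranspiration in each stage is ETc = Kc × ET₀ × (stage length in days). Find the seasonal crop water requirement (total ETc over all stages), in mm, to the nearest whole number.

301 mm

initial: 0.38 × 2.15 × 45 = 36.77 mm
development: 0.76 × 4.24 × 35 = 112.78 mm
mid-season: 1.08 × 5.17 × 15 = 83.75 mm
late-season: 0.51 × 3.80 × 35 = 67.83 mm
Seasonal total = 301.13 mm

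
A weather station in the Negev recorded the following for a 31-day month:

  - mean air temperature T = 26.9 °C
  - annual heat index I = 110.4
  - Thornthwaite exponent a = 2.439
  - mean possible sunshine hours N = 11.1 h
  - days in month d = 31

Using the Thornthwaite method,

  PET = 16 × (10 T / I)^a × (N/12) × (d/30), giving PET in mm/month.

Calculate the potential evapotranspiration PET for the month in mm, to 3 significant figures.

134 mm

10T/I = 10 × 26.9 / 110.4 = 2.4366
(10T/I)^a = 2.4366^2.439 = 8.7774
Uncorrected PET = 16 × 8.7774 = 140.438 mm
Correction = (N/12)(d/30) = (11.1/12)(31/30) = 0.9558
PET = 140.438 × 0.9558 = 134.231 mm/month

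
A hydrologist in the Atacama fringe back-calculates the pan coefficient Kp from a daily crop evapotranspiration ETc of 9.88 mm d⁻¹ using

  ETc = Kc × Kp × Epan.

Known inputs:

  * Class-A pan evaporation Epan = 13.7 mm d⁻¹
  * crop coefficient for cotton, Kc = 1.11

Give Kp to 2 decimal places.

0.65

ETc = Kc × Kp × Epan  ⇒  Kp = ETc / (Kc × Epan)
Kp = 9.88 / (1.11 × 13.7) = 9.88 / 15.207 = 0.6497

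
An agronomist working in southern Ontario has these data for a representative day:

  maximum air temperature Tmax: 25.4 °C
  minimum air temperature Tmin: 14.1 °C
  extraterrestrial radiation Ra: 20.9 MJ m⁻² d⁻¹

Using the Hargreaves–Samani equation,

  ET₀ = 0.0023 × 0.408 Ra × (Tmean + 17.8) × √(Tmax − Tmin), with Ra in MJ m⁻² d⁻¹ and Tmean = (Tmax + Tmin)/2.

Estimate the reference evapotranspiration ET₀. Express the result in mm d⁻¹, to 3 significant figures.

2.48 mm d⁻¹

Tmean = (25.4 + 14.1)/2 = 19.75 °C
0.408 Ra = 0.408 × 20.9 = 8.5272 mm/d equivalent
ET₀ = 0.0023 × 8.5272 × (19.75 + 17.8) × √11.3 = 0.0023 × 8.5272 × 37.55 × 3.3615 = 2.4756 mm/d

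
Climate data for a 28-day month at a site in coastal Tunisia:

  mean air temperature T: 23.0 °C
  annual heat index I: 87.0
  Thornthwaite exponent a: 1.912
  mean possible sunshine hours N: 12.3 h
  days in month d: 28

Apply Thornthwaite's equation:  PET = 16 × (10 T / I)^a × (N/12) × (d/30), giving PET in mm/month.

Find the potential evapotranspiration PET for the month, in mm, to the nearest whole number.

10T/I = 10 × 23.0 / 87.0 = 2.6437
(10T/I)^a = 2.6437^1.912 = 6.4161
Uncorrected PET = 16 × 6.4161 = 102.658 mm
Correction = (N/12)(d/30) = (12.3/12)(28/30) = 0.9567
PET = 102.658 × 0.9567 = 98.213 mm/month

98 mm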